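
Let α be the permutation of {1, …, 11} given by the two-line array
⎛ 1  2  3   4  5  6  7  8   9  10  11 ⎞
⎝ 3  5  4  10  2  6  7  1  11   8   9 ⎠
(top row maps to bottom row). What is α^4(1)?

Tracing 1 → 3 → … returns to 1 after 5 steps, so 1 lies in a 5-cycle (1 3 4 10 8).
Stepping 4 places around the cycle: 1 → 3 → 4 → 10 → 8.

8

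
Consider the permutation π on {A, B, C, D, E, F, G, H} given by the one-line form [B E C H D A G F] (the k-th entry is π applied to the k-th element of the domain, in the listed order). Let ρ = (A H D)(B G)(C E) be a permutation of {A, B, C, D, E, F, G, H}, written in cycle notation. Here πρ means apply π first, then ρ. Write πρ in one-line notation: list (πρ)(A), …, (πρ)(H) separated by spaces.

(πρ)(x) = ρ(π(x)). Computing each image: ρ(π(A)) = ρ(B) = G, ρ(π(B)) = ρ(E) = C, ρ(π(C)) = ρ(C) = E, ρ(π(D)) = ρ(H) = D, ρ(π(E)) = ρ(D) = A, ρ(π(F)) = ρ(A) = H, ρ(π(G)) = ρ(G) = B, ρ(π(H)) = ρ(F) = F.
Hence πρ = [G C E D A H B F].

G C E D A H B F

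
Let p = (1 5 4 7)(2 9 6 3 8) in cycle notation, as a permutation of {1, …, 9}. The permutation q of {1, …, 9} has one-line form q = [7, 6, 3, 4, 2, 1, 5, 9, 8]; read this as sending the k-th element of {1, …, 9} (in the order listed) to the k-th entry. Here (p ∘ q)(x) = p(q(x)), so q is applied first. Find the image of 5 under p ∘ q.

(p ∘ q)(5) = p(q(5)). q(5) = 2, then p(2) = 9. So (p ∘ q)(5) = 9.

9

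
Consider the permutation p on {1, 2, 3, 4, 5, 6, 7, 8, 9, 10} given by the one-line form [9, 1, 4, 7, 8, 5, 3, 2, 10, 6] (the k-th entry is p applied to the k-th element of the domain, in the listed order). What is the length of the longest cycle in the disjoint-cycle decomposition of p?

Decomposing into disjoint cycles gives (1 9 10 6 5 8 2)(3 4 7); the longest has length 7.

7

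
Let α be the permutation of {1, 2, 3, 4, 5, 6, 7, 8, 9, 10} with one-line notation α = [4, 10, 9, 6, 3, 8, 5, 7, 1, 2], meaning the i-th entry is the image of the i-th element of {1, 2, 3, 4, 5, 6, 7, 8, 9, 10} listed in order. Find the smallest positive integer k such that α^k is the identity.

The disjoint-cycle form of α has cycle lengths 8, 2.
The order of α is the least common multiple of its cycle lengths: lcm(8, 2) = 8.

8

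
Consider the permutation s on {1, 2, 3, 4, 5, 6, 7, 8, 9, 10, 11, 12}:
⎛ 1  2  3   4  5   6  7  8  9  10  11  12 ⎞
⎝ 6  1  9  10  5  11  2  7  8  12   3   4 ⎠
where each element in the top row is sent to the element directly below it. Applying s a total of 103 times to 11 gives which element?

6

Tracing 11 → 3 → … returns to 11 after 8 steps, so 11 lies in an 8-cycle (1 6 11 3 9 8 7 2).
Powers repeat with period 8 on this cycle, and 103 mod 8 = 7, so s^103(11) = s^7(11).
Stepping 7 places around the cycle: 11 → 3 → 9 → 8 → 7 → 2 → 1 → 6.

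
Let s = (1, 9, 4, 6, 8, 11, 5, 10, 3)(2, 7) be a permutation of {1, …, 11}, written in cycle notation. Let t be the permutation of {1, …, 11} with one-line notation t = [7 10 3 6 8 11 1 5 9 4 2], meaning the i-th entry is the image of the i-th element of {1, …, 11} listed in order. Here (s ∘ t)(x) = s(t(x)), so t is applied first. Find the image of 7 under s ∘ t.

First apply t: t(7) = 1, then s(1) = 9. Thus (s ∘ t)(7) = 9.

9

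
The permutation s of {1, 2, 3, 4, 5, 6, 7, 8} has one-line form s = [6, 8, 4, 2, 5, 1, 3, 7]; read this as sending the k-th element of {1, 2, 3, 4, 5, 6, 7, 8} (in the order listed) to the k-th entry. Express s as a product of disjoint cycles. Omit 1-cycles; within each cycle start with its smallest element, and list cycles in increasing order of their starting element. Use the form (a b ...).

Iterating s from 1 gives 1 → 6 → 1; that is the 2-cycle (1 6).
Repeating from the next unused element and collecting all non-trivial cycles gives (1 6)(2 8 7 3 4).

(1 6)(2 8 7 3 4)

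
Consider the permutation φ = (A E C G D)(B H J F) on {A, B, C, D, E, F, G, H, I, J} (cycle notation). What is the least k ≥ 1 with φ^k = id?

20

The disjoint cycles have lengths 5, 4, 1.
The order of φ is the least common multiple of its cycle lengths: lcm(5, 4) = 20.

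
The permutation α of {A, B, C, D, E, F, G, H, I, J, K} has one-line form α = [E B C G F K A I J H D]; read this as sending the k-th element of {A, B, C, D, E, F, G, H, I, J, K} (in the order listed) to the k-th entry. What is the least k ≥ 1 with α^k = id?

6

The disjoint-cycle form of α has cycle lengths 6, 3, 1, 1.
The order of α is the least common multiple of its cycle lengths: lcm(6, 3) = 6.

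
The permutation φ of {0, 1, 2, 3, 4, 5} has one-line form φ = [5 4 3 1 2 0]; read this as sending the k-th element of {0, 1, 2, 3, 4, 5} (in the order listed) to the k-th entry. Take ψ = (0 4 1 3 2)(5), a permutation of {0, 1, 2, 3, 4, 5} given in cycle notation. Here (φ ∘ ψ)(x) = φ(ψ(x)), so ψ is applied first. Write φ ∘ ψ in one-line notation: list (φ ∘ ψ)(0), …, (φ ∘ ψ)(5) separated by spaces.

For each element, apply ψ then φ: 0 → 4 → 2; 1 → 3 → 1; 2 → 0 → 5; 3 → 2 → 3; 4 → 1 → 4; 5 → 5 → 0.
Collecting the images, φ ∘ ψ = [2 1 5 3 4 0].

2 1 5 3 4 0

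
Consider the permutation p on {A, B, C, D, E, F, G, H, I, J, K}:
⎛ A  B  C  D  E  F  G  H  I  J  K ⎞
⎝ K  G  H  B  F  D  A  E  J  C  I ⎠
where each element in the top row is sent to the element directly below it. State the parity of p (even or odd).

In disjoint-cycle form the cycle lengths are 11.
A cycle is odd iff its length is even; p has 0 even-length cycles, so sgn(p) = (−1)^0 and p is even.

even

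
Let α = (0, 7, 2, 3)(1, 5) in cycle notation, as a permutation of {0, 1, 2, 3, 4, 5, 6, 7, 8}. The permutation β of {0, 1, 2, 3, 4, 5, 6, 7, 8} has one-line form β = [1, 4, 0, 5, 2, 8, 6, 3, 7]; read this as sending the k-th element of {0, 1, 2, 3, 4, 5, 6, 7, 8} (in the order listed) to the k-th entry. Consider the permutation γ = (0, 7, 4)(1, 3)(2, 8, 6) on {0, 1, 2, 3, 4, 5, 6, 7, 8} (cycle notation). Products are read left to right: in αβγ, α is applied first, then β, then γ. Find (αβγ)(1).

6

Apply the permutations in order: α(1) = 5, then β(5) = 8, then γ(8) = 6. So (αβγ)(1) = 6.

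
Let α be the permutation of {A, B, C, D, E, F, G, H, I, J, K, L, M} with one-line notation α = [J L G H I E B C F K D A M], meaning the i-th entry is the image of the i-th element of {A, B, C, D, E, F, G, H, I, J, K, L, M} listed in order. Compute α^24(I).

Tracing I → F → … returns to I after 3 steps, so I lies in a 3-cycle (E, I, F).
Powers repeat with period 3 on this cycle, and 24 mod 3 = 0, so α^24(I) = α^0(I).
So α^24(I) = I.

I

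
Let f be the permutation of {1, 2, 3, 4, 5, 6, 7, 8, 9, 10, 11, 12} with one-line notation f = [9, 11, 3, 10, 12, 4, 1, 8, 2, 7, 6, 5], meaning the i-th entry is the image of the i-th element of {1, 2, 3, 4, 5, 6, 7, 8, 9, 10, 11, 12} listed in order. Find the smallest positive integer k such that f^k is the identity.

Writing f as disjoint cycles, the cycle lengths are 8, 2, 1, 1.
Since disjoint cycles commute, ord(f) = lcm(8, 2) = 8.

8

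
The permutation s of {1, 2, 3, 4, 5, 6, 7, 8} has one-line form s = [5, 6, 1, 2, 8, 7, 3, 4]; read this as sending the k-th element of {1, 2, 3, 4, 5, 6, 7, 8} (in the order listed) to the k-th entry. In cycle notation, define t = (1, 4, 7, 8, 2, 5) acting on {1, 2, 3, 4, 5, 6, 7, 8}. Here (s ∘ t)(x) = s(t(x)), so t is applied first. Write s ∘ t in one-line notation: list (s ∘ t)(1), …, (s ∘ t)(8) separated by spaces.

2 8 1 3 5 7 4 6

(s ∘ t)(x) = s(t(x)). Computing each image: s(t(1)) = s(4) = 2, s(t(2)) = s(5) = 8, s(t(3)) = s(3) = 1, s(t(4)) = s(7) = 3, s(t(5)) = s(1) = 5, s(t(6)) = s(6) = 7, s(t(7)) = s(8) = 4, s(t(8)) = s(2) = 6.
Hence s ∘ t = [2 8 1 3 5 7 4 6].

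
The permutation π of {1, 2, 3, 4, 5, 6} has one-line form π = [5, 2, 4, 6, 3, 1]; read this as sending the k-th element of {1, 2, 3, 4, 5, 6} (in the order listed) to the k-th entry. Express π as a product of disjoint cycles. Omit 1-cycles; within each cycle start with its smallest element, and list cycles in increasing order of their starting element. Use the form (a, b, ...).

(1, 5, 3, 4, 6)

Start at 1 and follow images: 1 → 5 → 3 → 4 → 6 → 1, giving the cycle (1, 5, 3, 4, 6).
Repeating from the next unused element and collecting all non-trivial cycles gives (1, 5, 3, 4, 6).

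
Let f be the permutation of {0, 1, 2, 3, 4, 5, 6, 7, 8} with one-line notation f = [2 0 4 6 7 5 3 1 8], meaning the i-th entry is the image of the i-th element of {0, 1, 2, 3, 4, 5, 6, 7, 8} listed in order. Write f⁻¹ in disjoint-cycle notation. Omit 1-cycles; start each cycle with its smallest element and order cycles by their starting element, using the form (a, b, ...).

(0, 1, 7, 4, 2)(3, 6)

First write f in disjoint cycles: (0, 2, 4, 7, 1)(3, 6).
Reversing each cycle (and rotating so the smallest element leads) gives f⁻¹ = (0, 1, 7, 4, 2)(3, 6).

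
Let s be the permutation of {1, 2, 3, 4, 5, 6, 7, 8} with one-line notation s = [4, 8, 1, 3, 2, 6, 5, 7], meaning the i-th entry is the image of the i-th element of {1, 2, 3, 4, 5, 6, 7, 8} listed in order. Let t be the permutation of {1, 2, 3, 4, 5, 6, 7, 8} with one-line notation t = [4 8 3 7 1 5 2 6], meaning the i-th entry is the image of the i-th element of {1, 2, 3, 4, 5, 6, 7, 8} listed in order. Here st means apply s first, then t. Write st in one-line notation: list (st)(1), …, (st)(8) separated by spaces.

7 6 4 3 8 5 1 2

Chase each element through s then t: 1 → 4 → 7; 2 → 8 → 6; 3 → 1 → 4; 4 → 3 → 3; 5 → 2 → 8; 6 → 6 → 5; 7 → 5 → 1; 8 → 7 → 2.
So st in one-line form is 7 6 4 3 8 5 1 2.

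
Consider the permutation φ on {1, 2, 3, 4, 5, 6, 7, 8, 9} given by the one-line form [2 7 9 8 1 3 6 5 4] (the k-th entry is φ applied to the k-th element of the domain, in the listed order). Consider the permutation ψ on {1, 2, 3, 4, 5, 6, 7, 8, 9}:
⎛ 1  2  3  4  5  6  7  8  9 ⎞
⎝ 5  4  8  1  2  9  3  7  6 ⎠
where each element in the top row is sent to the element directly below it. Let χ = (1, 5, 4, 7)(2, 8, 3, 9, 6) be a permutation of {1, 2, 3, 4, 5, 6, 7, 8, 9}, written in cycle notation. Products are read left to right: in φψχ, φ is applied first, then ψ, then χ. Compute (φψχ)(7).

6

Apply the permutations in order: φ(7) = 6, then ψ(6) = 9, then χ(9) = 6. So (φψχ)(7) = 6.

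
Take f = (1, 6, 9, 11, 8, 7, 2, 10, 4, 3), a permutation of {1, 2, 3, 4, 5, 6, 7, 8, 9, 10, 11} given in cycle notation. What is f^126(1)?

1 lies in the 10-cycle (1, 6, 9, 11, 8, 7, 2, 10, 4, 3).
Powers repeat with period 10 on this cycle, and 126 mod 10 = 6, so f^126(1) = f^6(1).
Stepping 6 places around the cycle: 1 → 6 → 9 → 11 → 8 → 7 → 2.

2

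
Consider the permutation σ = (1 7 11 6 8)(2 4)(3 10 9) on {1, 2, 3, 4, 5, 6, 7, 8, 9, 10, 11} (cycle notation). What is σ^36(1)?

7

1 lies in the 5-cycle (1 7 11 6 8).
On a 5-cycle, σ^5 is the identity, so σ^36 = σ^1 there (36 ≡ 1 mod 5).
Stepping 1 place around the cycle: 1 → 7.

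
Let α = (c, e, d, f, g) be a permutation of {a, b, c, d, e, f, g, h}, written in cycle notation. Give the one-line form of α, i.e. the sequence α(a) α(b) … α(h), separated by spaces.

a b e f d g c h

Each element maps to the next entry in its cycle (wrapping to the front): a↦a, b↦b, c↦e, d↦f, e↦d, f↦g, g↦c, h↦h.
Listing these in domain order gives a b e f d g c h.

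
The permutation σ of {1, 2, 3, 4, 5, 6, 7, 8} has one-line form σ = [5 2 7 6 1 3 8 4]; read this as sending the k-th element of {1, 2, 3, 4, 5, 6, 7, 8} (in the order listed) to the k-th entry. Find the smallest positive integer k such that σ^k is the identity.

10

Writing σ as disjoint cycles, the cycle lengths are 5, 2, 1.
The order of σ is the least common multiple of its cycle lengths: lcm(5, 2) = 10.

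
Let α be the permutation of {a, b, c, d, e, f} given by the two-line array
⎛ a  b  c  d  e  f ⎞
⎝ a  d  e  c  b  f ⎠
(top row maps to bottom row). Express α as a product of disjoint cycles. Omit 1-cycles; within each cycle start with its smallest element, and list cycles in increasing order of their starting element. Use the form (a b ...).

(b d c e)

From b: b → d → c → e → b, closing the cycle (b d c e).
Repeating from the next unused element and collecting all non-trivial cycles gives (b d c e).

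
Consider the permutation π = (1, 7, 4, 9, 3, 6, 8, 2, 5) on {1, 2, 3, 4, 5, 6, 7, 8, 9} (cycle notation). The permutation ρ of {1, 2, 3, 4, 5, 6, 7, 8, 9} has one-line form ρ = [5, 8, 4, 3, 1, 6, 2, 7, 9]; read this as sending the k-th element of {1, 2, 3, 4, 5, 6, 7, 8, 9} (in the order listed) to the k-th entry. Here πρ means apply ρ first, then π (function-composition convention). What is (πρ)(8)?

4

(πρ)(8) = π(ρ(8)). ρ(8) = 7, then π(7) = 4. So (πρ)(8) = 4.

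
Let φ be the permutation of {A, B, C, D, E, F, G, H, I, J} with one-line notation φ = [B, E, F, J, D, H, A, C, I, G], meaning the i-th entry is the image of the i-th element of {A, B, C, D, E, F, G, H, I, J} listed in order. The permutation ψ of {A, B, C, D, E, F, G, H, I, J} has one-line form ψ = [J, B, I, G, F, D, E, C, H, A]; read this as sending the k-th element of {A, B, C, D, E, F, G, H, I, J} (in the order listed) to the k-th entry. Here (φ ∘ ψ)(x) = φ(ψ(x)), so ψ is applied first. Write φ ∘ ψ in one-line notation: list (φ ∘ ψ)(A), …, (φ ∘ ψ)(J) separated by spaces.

(φ ∘ ψ)(x) = φ(ψ(x)). Computing each image: φ(ψ(A)) = φ(J) = G, φ(ψ(B)) = φ(B) = E, φ(ψ(C)) = φ(I) = I, φ(ψ(D)) = φ(G) = A, φ(ψ(E)) = φ(F) = H, φ(ψ(F)) = φ(D) = J, φ(ψ(G)) = φ(E) = D, φ(ψ(H)) = φ(C) = F, φ(ψ(I)) = φ(H) = C, φ(ψ(J)) = φ(A) = B.
Hence φ ∘ ψ = [G E I A H J D F C B].

G E I A H J D F C B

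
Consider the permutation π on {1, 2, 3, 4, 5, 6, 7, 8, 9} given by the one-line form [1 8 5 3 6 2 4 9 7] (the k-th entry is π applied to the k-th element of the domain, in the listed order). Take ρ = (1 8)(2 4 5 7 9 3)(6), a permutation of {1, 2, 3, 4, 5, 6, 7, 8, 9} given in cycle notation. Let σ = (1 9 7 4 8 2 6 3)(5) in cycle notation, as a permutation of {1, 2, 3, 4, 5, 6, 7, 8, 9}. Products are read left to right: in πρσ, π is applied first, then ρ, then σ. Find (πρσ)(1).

2

Apply the permutations in order: π(1) = 1, then ρ(1) = 8, then σ(8) = 2. So (πρσ)(1) = 2.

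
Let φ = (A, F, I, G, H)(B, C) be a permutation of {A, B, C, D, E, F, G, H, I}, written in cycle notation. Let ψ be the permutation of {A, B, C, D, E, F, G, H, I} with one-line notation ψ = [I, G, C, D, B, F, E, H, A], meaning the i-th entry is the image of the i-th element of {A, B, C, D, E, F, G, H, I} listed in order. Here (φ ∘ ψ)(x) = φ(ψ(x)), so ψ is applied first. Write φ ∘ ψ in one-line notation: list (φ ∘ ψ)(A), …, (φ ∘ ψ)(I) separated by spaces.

G H B D C I E A F

For each element, apply ψ then φ: A → I → G; B → G → H; C → C → B; D → D → D; E → B → C; F → F → I; G → E → E; H → H → A; I → A → F.
Collecting the images, φ ∘ ψ = [G H B D C I E A F].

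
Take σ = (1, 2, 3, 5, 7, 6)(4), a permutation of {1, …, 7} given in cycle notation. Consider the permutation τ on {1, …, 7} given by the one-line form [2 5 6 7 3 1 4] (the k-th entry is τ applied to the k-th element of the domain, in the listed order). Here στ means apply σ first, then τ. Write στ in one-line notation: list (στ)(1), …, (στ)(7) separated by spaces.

5 6 3 7 4 2 1

For each element, apply σ then τ: 1 → 2 → 5; 2 → 3 → 6; 3 → 5 → 3; 4 → 4 → 7; 5 → 7 → 4; 6 → 1 → 2; 7 → 6 → 1.
So στ in one-line form is 5 6 3 7 4 2 1.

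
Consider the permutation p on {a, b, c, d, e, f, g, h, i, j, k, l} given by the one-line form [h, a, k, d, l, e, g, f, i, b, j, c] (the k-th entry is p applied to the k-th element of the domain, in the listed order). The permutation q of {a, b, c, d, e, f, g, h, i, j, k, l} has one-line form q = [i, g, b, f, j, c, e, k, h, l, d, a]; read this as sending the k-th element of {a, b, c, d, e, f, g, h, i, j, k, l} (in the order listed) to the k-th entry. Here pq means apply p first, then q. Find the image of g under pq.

(pq)(g) = q(p(g)). p(g) = g, then q(g) = e. So (pq)(g) = e.

e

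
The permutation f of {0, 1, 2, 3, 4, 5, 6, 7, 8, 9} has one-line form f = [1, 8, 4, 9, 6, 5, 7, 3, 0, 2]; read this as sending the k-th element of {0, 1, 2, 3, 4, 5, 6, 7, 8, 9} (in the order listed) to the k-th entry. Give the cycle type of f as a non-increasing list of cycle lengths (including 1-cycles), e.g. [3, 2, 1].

The disjoint cycles are (0 1 8)(2 4 6 7 3 9)(5), with lengths 6, 3, 1 in non-increasing order.

[6, 3, 1]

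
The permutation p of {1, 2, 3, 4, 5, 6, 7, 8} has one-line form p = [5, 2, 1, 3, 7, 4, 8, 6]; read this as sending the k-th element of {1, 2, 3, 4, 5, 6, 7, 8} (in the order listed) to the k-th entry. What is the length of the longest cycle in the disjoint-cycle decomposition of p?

7

Decomposing into disjoint cycles gives (1 5 7 8 6 4 3); the longest has length 7.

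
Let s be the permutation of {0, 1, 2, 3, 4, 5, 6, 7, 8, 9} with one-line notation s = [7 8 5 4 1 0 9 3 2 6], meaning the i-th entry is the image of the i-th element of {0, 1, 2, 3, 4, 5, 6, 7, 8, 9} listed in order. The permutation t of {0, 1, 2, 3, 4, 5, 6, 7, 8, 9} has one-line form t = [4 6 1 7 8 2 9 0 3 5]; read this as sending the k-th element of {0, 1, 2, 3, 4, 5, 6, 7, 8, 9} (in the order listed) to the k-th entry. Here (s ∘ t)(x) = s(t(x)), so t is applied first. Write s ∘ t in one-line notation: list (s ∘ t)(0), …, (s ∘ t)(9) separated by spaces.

1 9 8 3 2 5 6 7 4 0

For each element, apply t then s: 0 → 4 → 1; 1 → 6 → 9; 2 → 1 → 8; 3 → 7 → 3; 4 → 8 → 2; 5 → 2 → 5; 6 → 9 → 6; 7 → 0 → 7; 8 → 3 → 4; 9 → 5 → 0.
Collecting the images, s ∘ t = [1 9 8 3 2 5 6 7 4 0].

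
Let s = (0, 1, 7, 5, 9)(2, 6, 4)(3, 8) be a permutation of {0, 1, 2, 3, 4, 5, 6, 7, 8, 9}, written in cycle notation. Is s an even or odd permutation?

odd

The cycle lengths are 5, 3, 2.
A cycle is odd iff its length is even; s has 1 even-length cycle, so sgn(s) = (−1)^1 and s is odd.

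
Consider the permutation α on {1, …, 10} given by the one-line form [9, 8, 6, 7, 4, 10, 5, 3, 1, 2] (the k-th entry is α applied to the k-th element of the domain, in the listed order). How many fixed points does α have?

0

No element satisfies α(x) = x, so there are 0 fixed points.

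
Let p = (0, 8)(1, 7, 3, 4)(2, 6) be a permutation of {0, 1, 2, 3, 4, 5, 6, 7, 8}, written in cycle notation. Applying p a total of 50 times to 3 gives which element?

1

3 lies in the 4-cycle (1, 7, 3, 4).
Since the cycle has length 4, p^50 acts on it the same as p^2 (50 mod 4 = 2).
Stepping 2 places around the cycle: 3 → 4 → 1.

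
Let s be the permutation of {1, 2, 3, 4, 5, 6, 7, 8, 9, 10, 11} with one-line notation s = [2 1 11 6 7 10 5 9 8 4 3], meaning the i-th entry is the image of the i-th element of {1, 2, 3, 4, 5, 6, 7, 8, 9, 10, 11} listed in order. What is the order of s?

Writing s as disjoint cycles, the cycle lengths are 3, 2, 2, 2, 2.
Since disjoint cycles commute, ord(s) = lcm(3, 2, 2, 2, 2) = 6.

6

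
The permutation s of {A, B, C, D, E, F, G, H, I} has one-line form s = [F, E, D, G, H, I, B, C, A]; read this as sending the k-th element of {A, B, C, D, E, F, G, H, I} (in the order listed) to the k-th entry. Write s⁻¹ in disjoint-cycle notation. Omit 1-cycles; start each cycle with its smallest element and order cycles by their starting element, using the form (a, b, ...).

(A, I, F)(B, G, D, C, H, E)

First write s in disjoint cycles: (A, F, I)(B, E, H, C, D, G).
Reversing each cycle (and rotating so the smallest element leads) gives s⁻¹ = (A, I, F)(B, G, D, C, H, E).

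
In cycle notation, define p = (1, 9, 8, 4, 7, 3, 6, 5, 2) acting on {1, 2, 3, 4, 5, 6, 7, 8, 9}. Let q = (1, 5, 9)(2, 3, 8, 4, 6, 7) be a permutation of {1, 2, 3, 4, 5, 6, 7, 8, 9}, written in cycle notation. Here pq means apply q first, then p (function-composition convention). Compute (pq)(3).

First apply q: q(3) = 8, then p(8) = 4. Thus (pq)(3) = 4.

4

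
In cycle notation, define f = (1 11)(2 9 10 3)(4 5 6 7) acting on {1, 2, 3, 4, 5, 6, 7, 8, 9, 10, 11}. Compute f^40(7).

7

7 lies in the 4-cycle (4 5 6 7).
Since the cycle has length 4, f^40 acts on it the same as f^0 (40 mod 4 = 0).
So f^40(7) = 7.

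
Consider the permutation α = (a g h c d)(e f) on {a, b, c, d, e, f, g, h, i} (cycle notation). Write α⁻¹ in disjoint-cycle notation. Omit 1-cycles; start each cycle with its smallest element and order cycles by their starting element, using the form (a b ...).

(a d c h g)(e f)

The inverse reverses each cycle.
After reversing and putting each cycle's least element first, α⁻¹ = (a d c h g)(e f).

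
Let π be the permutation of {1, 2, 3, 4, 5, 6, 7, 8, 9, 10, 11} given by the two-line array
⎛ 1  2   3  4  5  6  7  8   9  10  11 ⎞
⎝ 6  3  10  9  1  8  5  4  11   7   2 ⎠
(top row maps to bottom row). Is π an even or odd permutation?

In disjoint-cycle form the cycle lengths are 11.
A cycle of length ℓ contributes ℓ−1 transpositions, so π is a product of 10 transpositions — even.

even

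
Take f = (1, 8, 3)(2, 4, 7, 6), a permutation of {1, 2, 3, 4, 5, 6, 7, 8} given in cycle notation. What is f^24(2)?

2

2 lies in the 4-cycle (2, 4, 7, 6).
Since the cycle has length 4, f^24 acts on it the same as f^0 (24 mod 4 = 0).
So f^24(2) = 2.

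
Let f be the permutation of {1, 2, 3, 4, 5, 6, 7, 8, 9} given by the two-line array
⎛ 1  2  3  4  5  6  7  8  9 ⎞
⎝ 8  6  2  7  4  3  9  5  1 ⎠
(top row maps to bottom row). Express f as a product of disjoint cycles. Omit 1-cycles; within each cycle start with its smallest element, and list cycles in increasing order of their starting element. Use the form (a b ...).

(1 8 5 4 7 9)(2 6 3)

Iterating f from 1 gives 1 → 8 → 5 → 4 → 7 → 9 → 1; that is the 6-cycle (1 8 5 4 7 9).
Continuing from each remaining unvisited element yields (1 8 5 4 7 9)(2 6 3).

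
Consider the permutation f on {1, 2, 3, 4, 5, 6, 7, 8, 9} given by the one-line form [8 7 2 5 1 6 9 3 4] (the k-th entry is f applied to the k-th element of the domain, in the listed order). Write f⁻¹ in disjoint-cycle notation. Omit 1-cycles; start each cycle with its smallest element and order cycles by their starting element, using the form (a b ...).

First write f in disjoint cycles: (1 8 3 2 7 9 4 5).
The inverse reverses every cycle; in canonical form, f⁻¹ = (1 5 4 9 7 2 3 8).

(1 5 4 9 7 2 3 8)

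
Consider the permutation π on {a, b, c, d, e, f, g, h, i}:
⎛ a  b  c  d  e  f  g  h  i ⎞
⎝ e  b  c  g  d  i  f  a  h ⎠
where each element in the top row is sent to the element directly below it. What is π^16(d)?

Tracing d → g → … returns to d after 7 steps, so d lies in a 7-cycle (a e d g f i h).
On a 7-cycle, π^7 is the identity, so π^16 = π^2 there (16 ≡ 2 mod 7).
Stepping 2 places around the cycle: d → g → f.

f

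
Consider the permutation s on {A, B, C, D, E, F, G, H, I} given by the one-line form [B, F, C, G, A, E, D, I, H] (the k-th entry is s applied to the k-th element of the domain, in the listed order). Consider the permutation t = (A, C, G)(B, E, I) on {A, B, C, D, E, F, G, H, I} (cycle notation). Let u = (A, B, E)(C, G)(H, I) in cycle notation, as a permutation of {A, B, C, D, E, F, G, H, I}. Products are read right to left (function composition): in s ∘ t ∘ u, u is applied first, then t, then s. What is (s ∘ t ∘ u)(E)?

C

Apply the permutations in order: u(E) = A, then t(A) = C, then s(C) = C. So (s ∘ t ∘ u)(E) = C.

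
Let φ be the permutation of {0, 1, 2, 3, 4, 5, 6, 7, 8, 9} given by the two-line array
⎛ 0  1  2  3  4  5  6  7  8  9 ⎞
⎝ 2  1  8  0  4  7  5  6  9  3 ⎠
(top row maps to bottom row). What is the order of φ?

15

Decomposing into disjoint cycles gives cycle lengths 5, 3, 1, 1.
The order is lcm(5, 3) = 15.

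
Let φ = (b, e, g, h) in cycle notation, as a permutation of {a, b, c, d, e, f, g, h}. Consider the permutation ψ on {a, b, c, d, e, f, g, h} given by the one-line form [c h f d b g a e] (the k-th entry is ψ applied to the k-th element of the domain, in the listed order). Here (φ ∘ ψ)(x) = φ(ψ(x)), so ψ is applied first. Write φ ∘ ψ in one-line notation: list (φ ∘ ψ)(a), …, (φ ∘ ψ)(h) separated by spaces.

Chase each element through ψ then φ: a → c → c; b → h → b; c → f → f; d → d → d; e → b → e; f → g → h; g → a → a; h → e → g.
Collecting the images, φ ∘ ψ = [c b f d e h a g].

c b f d e h a g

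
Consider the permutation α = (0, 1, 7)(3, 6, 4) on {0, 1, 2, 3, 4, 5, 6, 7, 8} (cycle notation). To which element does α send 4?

4 appears in (3, 6, 4); the next entry (wrapping around) is 3.

3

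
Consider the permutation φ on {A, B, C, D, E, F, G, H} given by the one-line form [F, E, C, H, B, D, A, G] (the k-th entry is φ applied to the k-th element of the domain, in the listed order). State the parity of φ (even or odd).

odd

In disjoint-cycle form the cycle lengths are 5, 2, 1.
A cycle is odd iff its length is even; φ has 1 even-length cycle, so sgn(φ) = (−1)^1 and φ is odd.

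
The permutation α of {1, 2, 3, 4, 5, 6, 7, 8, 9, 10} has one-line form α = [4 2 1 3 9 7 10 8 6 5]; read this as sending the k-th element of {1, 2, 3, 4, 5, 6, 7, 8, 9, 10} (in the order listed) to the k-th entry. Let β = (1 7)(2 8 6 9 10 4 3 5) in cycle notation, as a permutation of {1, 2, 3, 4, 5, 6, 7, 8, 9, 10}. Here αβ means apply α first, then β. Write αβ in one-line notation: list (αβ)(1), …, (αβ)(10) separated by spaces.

3 8 7 5 10 1 4 6 9 2

Chase each element through α then β: 1 → 4 → 3; 2 → 2 → 8; 3 → 1 → 7; 4 → 3 → 5; 5 → 9 → 10; 6 → 7 → 1; 7 → 10 → 4; 8 → 8 → 6; 9 → 6 → 9; 10 → 5 → 2.
So αβ in one-line form is 3 8 7 5 10 1 4 6 9 2.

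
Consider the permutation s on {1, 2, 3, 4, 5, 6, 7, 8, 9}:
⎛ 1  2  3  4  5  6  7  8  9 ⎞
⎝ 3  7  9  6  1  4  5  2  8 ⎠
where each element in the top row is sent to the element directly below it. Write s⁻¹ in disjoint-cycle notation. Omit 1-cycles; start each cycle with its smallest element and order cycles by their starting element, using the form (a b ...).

(1 5 7 2 8 9 3)(4 6)

First write s in disjoint cycles: (1 3 9 8 2 7 5)(4 6).
The inverse reverses every cycle; in canonical form, s⁻¹ = (1 5 7 2 8 9 3)(4 6).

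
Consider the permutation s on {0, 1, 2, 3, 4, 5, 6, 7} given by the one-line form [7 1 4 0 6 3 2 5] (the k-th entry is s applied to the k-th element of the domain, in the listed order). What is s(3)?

3 is element number 4 of the domain, and entry number 4 of the one-line form is 0, so s(3) = 0.

0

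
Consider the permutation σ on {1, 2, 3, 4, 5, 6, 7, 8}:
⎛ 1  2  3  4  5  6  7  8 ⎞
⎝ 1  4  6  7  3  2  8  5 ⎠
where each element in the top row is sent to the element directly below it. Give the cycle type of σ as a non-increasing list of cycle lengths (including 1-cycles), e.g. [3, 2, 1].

[7, 1]

The disjoint cycles are (1)(2, 4, 7, 8, 5, 3, 6), with lengths 7, 1 in non-increasing order.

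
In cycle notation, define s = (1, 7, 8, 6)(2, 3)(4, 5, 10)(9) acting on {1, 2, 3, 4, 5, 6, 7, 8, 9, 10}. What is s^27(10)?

10

10 lies in the 3-cycle (4, 5, 10).
Powers repeat with period 3 on this cycle, and 27 mod 3 = 0, so s^27(10) = s^0(10).
So s^27(10) = 10.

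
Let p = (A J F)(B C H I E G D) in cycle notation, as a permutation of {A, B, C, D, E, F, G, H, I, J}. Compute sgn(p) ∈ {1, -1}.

The cycle lengths are 7, 3.
A cycle of length ℓ contributes ℓ−1 transpositions, so p is a product of 6 + 2 = 8 transpositions — even.

1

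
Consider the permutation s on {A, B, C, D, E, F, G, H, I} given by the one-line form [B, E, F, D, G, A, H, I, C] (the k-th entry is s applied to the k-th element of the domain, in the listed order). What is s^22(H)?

Tracing H → I → … returns to H after 8 steps, so H lies in an 8-cycle (A, B, E, G, H, I, C, F).
Since the cycle has length 8, s^22 acts on it the same as s^6 (22 mod 8 = 6).
Advancing 6 steps from H: H → I → C → F → A → B → E.

E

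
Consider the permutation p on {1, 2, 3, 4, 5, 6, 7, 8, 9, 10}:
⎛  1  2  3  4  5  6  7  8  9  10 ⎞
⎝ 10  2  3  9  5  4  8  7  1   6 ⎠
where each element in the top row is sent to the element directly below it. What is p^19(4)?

6

Tracing 4 → 9 → … returns to 4 after 5 steps, so 4 lies in a 5-cycle (1 10 6 4 9).
On a 5-cycle, p^5 is the identity, so p^19 = p^4 there (19 ≡ 4 mod 5).
Stepping 4 places around the cycle: 4 → 9 → 1 → 10 → 6.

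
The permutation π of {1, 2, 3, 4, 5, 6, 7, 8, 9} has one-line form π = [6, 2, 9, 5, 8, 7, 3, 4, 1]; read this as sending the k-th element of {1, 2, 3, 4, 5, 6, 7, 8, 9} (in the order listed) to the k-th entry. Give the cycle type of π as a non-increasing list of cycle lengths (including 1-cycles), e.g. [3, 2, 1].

[5, 3, 1]

The disjoint cycles are (1, 6, 7, 3, 9)(2)(4, 5, 8), with lengths 5, 3, 1 in non-increasing order.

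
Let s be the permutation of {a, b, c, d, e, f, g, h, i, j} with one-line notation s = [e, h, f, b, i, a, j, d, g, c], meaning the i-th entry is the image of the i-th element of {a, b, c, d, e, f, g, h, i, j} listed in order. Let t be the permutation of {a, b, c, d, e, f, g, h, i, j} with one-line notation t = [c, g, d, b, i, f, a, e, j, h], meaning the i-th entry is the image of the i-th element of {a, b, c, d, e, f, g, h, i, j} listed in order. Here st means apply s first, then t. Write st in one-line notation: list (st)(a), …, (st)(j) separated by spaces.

i e f g j c h b a d

(st)(x) = t(s(x)). Computing each image: t(s(a)) = t(e) = i, t(s(b)) = t(h) = e, t(s(c)) = t(f) = f, t(s(d)) = t(b) = g, t(s(e)) = t(i) = j, t(s(f)) = t(a) = c, t(s(g)) = t(j) = h, t(s(h)) = t(d) = b, t(s(i)) = t(g) = a, t(s(j)) = t(c) = d.
Hence st = [i e f g j c h b a d].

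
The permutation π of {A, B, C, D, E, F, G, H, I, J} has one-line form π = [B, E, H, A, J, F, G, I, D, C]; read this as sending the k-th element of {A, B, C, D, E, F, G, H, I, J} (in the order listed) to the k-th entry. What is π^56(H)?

H

Tracing H → I → … returns to H after 8 steps, so H lies in an 8-cycle (A B E J C H I D).
Since the cycle has length 8, π^56 acts on it the same as π^0 (56 mod 8 = 0).
So π^56(H) = H.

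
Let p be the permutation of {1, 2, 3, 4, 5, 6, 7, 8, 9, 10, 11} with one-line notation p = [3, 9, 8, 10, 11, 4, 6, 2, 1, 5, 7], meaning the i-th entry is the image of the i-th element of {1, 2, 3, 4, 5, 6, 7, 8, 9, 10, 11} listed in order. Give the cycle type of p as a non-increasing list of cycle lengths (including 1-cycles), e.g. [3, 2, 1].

[6, 5]

The disjoint cycles are (1 3 8 2 9)(4 10 5 11 7 6), with lengths 6, 5 in non-increasing order.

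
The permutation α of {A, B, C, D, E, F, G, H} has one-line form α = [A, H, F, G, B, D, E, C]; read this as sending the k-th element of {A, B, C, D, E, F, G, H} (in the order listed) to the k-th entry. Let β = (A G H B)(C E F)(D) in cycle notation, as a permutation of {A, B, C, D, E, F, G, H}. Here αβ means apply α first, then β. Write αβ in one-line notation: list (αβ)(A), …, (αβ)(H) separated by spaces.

G B C H A D F E

Chase each element through α then β: A → A → G; B → H → B; C → F → C; D → G → H; E → B → A; F → D → D; G → E → F; H → C → E.
So αβ in one-line form is G B C H A D F E.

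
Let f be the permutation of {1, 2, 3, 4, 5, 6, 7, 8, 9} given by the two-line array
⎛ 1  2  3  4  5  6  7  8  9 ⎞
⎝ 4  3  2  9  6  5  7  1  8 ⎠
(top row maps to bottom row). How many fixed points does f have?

The fixed points (elements with f(x) = x) are {7}, so there is 1.

1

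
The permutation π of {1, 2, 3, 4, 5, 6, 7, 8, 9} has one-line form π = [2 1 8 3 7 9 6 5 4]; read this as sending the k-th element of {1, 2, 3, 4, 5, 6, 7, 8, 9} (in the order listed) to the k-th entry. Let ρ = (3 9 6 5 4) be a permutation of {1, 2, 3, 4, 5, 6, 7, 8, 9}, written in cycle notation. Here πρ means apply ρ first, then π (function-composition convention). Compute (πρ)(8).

5

(πρ)(8) = π(ρ(8)). ρ(8) = 8, then π(8) = 5. So (πρ)(8) = 5.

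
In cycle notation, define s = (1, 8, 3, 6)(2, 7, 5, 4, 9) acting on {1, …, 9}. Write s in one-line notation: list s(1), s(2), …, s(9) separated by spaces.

Reading each image from the cycles: 1→8, 2→7, 3→6, 4→9, 5→4, 6→1, 7→5, 8→3, 9→2.
Listing these in domain order gives 8 7 6 9 4 1 5 3 2.

8 7 6 9 4 1 5 3 2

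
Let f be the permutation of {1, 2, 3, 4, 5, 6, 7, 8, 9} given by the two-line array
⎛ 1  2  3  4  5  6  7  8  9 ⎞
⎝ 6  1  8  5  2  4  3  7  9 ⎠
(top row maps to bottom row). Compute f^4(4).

6

Tracing 4 → 5 → … returns to 4 after 5 steps, so 4 lies in a 5-cycle (1 6 4 5 2).
Advancing 4 steps from 4: 4 → 5 → 2 → 1 → 6.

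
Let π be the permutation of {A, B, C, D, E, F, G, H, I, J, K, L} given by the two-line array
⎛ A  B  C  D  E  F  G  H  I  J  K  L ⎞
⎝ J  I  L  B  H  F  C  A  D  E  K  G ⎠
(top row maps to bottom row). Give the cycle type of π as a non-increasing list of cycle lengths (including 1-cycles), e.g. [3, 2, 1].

The disjoint cycles are (A J E H)(B I D)(C L G)(F)(K), with lengths 4, 3, 3, 1, 1 in non-increasing order.

[4, 3, 3, 1, 1]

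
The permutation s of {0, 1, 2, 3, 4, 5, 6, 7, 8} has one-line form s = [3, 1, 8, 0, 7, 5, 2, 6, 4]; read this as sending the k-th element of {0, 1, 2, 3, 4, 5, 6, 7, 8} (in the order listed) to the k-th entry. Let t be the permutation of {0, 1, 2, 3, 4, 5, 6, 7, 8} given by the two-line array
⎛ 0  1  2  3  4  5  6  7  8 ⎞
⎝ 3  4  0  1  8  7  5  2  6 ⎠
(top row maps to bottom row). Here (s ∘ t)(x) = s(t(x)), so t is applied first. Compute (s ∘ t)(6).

5

(s ∘ t)(6) = s(t(6)). t(6) = 5, then s(5) = 5. So (s ∘ t)(6) = 5.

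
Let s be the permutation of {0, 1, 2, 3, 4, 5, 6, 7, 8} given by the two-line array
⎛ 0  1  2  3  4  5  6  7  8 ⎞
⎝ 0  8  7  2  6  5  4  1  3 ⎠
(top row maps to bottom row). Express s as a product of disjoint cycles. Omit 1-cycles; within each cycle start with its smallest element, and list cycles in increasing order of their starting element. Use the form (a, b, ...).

Start at 1 and follow images: 1 → 8 → 3 → 2 → 7 → 1, giving the cycle (1, 8, 3, 2, 7).
Continuing from each remaining unvisited element yields (1, 8, 3, 2, 7)(4, 6).

(1, 8, 3, 2, 7)(4, 6)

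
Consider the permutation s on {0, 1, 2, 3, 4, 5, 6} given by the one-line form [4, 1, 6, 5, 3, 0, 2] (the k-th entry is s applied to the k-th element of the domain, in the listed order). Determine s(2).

6

2 is element number 3 of the domain, and entry number 3 of the one-line form is 6, so s(2) = 6.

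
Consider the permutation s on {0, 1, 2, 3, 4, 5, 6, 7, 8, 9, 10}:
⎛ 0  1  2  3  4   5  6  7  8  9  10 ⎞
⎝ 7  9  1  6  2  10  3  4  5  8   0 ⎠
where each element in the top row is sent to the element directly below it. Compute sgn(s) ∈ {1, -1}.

In disjoint-cycle form the cycle lengths are 9, 2.
A cycle of length ℓ contributes ℓ−1 transpositions, so s is a product of 8 + 1 = 9 transpositions — odd.

-1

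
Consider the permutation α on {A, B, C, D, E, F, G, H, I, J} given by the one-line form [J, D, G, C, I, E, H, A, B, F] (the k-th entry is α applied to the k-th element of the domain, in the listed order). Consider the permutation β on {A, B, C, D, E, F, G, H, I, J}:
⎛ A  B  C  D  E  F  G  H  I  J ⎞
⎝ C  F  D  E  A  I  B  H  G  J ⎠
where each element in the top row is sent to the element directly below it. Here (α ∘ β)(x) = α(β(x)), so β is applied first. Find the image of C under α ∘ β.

First apply β: β(C) = D, then α(D) = C. Thus (α ∘ β)(C) = C.

C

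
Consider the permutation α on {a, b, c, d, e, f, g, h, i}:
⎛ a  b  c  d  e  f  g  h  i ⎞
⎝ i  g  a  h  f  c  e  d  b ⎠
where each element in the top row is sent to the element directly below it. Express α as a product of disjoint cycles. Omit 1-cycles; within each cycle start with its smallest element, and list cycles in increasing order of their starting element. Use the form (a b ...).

From a: a → i → b → g → e → f → c → a, closing the cycle (a i b g e f c).
Repeating from the next unused element and collecting all non-trivial cycles gives (a i b g e f c)(d h).

(a i b g e f c)(d h)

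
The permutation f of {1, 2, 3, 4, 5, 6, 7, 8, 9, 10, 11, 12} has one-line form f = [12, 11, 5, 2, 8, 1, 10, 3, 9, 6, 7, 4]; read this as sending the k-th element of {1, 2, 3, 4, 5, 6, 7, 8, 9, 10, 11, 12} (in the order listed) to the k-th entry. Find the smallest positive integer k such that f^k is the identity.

24

Writing f as disjoint cycles, the cycle lengths are 8, 3, 1.
Since disjoint cycles commute, ord(f) = lcm(8, 3) = 24.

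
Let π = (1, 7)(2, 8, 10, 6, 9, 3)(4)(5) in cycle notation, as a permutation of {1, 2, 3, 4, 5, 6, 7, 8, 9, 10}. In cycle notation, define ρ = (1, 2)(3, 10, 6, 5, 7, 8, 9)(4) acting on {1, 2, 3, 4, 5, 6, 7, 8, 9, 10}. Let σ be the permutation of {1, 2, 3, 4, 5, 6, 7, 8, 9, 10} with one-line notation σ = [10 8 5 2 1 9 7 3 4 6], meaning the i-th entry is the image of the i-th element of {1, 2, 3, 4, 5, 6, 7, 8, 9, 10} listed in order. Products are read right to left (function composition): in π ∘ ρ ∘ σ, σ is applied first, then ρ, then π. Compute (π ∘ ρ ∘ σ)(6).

(π ∘ ρ ∘ σ)(6) = π(ρ(σ(6))). σ(6) = 9, then ρ(9) = 3, then π(3) = 2, so the result is 2.

2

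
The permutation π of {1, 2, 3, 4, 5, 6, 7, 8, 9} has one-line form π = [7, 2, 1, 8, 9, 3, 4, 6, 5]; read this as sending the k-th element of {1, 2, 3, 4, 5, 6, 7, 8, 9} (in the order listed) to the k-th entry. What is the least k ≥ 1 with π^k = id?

Writing π as disjoint cycles, the cycle lengths are 6, 2, 1.
Since disjoint cycles commute, ord(π) = lcm(6, 2) = 6.

6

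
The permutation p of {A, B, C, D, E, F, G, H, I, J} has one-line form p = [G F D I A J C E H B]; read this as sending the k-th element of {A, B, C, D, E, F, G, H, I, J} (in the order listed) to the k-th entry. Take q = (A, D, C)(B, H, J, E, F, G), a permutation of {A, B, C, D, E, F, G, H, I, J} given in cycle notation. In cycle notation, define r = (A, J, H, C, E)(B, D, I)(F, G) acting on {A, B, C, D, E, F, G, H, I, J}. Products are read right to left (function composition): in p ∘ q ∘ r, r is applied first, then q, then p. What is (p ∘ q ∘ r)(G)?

(p ∘ q ∘ r)(G) = p(q(r(G))). r(G) = F, then q(F) = G, then p(G) = C, so the result is C.

C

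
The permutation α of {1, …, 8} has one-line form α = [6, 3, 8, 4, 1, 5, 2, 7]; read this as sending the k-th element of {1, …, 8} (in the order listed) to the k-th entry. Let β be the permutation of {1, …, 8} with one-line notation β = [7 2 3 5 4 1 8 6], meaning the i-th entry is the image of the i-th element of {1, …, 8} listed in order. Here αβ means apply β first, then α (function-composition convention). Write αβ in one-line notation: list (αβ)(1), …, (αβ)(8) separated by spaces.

(αβ)(x) = α(β(x)). Computing each image: α(β(1)) = α(7) = 2, α(β(2)) = α(2) = 3, α(β(3)) = α(3) = 8, α(β(4)) = α(5) = 1, α(β(5)) = α(4) = 4, α(β(6)) = α(1) = 6, α(β(7)) = α(8) = 7, α(β(8)) = α(6) = 5.
Hence αβ = [2 3 8 1 4 6 7 5].

2 3 8 1 4 6 7 5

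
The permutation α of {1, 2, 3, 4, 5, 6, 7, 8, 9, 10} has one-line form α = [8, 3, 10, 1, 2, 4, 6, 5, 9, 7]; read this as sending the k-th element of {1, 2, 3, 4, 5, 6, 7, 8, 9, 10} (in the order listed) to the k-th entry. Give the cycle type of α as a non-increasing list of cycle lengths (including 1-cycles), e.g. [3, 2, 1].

The disjoint cycles are (1 8 5 2 3 10 7 6 4)(9), with lengths 9, 1 in non-increasing order.

[9, 1]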